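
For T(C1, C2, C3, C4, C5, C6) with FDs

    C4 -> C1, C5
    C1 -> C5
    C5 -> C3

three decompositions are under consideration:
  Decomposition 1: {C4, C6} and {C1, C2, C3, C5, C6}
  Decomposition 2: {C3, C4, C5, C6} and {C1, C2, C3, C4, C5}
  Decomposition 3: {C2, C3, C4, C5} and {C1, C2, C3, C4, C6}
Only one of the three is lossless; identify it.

Decomposition 3

Decomposition 1: common = {C6}, closure = {C6} → lossy.
Decomposition 2: common = {C3, C4, C5}, closure = {C1, C3, C4, C5} → lossy.
Decomposition 3: common = {C2, C3, C4}, closure = {C1, C2, C3, C4, C5} → lossless.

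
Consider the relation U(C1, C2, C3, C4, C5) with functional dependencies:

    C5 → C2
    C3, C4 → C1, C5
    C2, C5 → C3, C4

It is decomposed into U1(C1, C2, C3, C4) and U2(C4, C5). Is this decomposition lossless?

Common attributes: U1 ∩ U2 = {C4}.
No dependency enlarges {C4}, so (C4)⁺ = {C4}.
The closure contains neither all of U1 = {C1, C2, C3, C4} nor all of U2 = {C4, C5}, so the common attributes are not a superkey of either fragment. The join is lossy.

No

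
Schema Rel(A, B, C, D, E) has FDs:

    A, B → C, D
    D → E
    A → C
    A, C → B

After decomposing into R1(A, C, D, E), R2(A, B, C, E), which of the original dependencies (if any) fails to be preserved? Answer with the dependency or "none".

none

A, B → C, D: restricted closure across fragments reaches C, D.
D → E lies within R1.
A → C lies within R1.
A, C → B lies within R2.
Every dependency is enforceable on the fragments, so the decomposition is dependency-preserving.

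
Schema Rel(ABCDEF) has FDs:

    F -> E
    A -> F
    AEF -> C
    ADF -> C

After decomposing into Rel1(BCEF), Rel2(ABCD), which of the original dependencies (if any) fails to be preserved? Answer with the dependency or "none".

Check A → F: no single fragment contains all of {AF}, and the restricted closure of {A} across the fragments never reaches {F}.
F → E is preserved.
AEF → C is preserved.
ADF → C is preserved.

A -> F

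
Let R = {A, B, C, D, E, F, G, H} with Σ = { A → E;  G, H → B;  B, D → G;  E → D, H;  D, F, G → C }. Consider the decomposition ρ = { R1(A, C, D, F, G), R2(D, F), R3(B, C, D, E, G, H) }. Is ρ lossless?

No

Chase test. Columns are A, B, C, D, E, F, G, H; row i has aⱼ where attribute j ∈ Ri, else bᵢⱼ.
Initial tableau (one row per fragment):
  row 1: a1 b12 a3 a4 b15 a6 a7 b18
  row 2: b21 b22 b23 a4 b25 a6 b27 b28
  row 3: b31 a2 a3 a4 a5 b36 a7 a8
No row becomes fully distinguished — the join is lossy.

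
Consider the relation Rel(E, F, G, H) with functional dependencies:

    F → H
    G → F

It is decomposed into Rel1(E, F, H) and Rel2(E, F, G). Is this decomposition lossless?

Common attributes: Rel1 ∩ Rel2 = {E, F}.
Closure of {E, F}: F → H applies, adding H. So (E, F)⁺ = {E, F, H}.
This closure contains every attribute of Rel1, so Rel1 ∩ Rel2 → Rel1. The join is lossless.

Yes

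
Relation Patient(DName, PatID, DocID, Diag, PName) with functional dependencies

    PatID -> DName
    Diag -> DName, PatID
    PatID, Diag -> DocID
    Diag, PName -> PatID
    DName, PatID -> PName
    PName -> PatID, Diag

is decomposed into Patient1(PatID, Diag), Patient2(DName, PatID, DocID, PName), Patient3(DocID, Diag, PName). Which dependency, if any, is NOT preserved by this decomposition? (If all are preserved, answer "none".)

none

PatID → DName lies within Patient2.
Diag → DName, PatID: restricted closure across fragments reaches DName, PatID.
PatID, Diag → DocID: restricted closure across fragments reaches DocID.
Diag, PName → PatID: restricted closure across fragments reaches PatID.
DName, PatID → PName lies within Patient2.
PName → PatID, Diag: restricted closure across fragments reaches PatID, Diag.
Every dependency is enforceable on the fragments, so the decomposition is dependency-preserving.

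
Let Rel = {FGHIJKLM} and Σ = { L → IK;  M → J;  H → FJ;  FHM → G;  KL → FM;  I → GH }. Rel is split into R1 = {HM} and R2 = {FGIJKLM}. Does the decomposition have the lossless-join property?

Common attributes: R1 ∩ R2 = {M}.
Closure of {M}: M → J applies, adding J. So (M)⁺ = {JM}.
The closure contains neither all of R1 = {HM} nor all of R2 = {FGIJKLM}, so the common attributes are not a superkey of either fragment. The join is lossy.

No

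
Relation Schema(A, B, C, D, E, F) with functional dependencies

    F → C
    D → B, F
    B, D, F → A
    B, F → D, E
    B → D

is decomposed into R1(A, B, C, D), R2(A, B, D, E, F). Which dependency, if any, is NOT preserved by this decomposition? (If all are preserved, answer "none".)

F → C

Check F → C: no single fragment contains all of {C, F}, and the restricted closure of {F} across the fragments never reaches {C}.
D → B, F is preserved.
B, D, F → A is preserved.
B, F → D, E is preserved.
B → D is preserved.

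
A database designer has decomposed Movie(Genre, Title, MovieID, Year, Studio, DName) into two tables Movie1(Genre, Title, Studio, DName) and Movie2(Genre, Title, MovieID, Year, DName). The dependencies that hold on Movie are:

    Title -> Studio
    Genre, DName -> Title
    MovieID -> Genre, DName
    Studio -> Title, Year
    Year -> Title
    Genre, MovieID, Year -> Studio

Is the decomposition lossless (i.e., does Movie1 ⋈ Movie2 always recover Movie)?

Common attributes: Movie1 ∩ Movie2 = {Genre, Title, DName}.
Closure of {Genre, Title, DName}: Title → Studio applies, adding Studio; Studio → Title, Year applies, adding Year. So (Genre, Title, DName)⁺ = {Genre, Title, Year, Studio, DName}.
This closure contains every attribute of Movie1, so Movie1 ∩ Movie2 → Movie1. The join is lossless.

Yes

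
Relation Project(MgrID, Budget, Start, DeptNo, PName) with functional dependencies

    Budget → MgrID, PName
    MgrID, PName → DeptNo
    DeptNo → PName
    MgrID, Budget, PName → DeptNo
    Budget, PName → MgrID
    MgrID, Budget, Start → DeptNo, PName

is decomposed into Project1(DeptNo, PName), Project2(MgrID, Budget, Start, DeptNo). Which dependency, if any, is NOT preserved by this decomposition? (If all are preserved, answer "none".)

Check MgrID, PName → DeptNo: no single fragment contains all of {MgrID, DeptNo, PName}, and the restricted closure of {MgrID, PName} across the fragments never reaches {DeptNo}.
Budget → MgrID, PName is preserved.
DeptNo → PName is preserved.
MgrID, Budget, PName → DeptNo is preserved.
Budget, PName → MgrID is preserved.
MgrID, Budget, Start → DeptNo, PName is preserved.

MgrID, PName → DeptNo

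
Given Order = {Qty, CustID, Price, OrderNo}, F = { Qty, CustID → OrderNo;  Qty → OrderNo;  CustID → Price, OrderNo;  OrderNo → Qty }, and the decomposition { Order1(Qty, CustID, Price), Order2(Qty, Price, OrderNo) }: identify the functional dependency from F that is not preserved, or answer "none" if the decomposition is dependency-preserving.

Qty, CustID → OrderNo: restricted closure across fragments reaches OrderNo.
Qty → OrderNo lies within Order2.
CustID → Price, OrderNo: restricted closure across fragments reaches Price, OrderNo.
OrderNo → Qty lies within Order2.
Every dependency is enforceable on the fragments, so the decomposition is dependency-preserving.

none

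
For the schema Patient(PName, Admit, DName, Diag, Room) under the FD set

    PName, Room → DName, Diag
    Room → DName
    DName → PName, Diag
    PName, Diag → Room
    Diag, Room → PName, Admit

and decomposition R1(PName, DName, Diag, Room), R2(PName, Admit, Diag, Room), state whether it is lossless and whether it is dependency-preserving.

Lossless test: (PName, Diag, Room)⁺ = {PName, Admit, DName, Diag, Room}, which contains all of one fragment — lossless.
Dependency preservation: every FD's attributes lie within a single fragment, so each can be enforced locally — preserved.

lossless and dependency-preserving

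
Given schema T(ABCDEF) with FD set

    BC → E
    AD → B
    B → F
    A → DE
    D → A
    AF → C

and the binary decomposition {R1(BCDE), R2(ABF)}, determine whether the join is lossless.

Common attributes: R1 ∩ R2 = {B}.
Closure of {B}: B → F applies, adding F. So (B)⁺ = {BF}.
The closure contains neither all of R1 = {BCDE} nor all of R2 = {ABF}, so the common attributes are not a superkey of either fragment. The join is lossy.

No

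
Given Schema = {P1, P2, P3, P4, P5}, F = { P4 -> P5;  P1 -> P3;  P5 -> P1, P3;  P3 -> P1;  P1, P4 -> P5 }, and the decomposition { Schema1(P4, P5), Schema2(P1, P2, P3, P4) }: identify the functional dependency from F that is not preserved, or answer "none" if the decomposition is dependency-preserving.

Check P5 → P1, P3: no single fragment contains all of {P1, P3, P5}, and the restricted closure of {P5} across the fragments never reaches {P1, P3}.
P4 → P5 is preserved.
P1 → P3 is preserved.
P3 → P1 is preserved.
P1, P4 → P5 is preserved.

P5 -> P1, P3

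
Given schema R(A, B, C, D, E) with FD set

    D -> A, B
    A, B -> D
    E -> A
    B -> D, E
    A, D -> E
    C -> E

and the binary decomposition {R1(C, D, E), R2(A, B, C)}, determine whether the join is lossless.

No

Common attributes: R1 ∩ R2 = {C}.
Closure of {C}: C → E applies, adding E; E → A applies, adding A. So (C)⁺ = {A, C, E}.
The closure contains neither all of R1 = {C, D, E} nor all of R2 = {A, B, C}, so the common attributes are not a superkey of either fragment. The join is lossy.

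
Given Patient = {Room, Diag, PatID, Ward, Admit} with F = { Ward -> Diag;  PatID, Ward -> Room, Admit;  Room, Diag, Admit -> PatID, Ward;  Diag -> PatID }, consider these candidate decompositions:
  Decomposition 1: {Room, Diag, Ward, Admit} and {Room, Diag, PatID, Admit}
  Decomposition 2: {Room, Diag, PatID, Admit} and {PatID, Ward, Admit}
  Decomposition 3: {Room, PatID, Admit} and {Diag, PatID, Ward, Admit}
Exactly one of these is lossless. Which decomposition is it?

Decomposition 1

Decomposition 1: common = {Room, Diag, Admit}, closure = {Room, Diag, PatID, Ward, Admit} → lossless.
Decomposition 2: common = {PatID, Admit}, closure = {PatID, Admit} → lossy.
Decomposition 3: common = {PatID, Admit}, closure = {PatID, Admit} → lossy.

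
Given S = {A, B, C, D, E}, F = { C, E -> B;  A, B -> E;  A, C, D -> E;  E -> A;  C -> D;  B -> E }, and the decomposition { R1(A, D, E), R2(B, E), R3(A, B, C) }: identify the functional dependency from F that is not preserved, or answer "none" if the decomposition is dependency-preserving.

Check C → D: no single fragment contains all of {C, D}, and the restricted closure of {C} across the fragments never reaches {D}.
C, E → B is preserved.
A, B → E is preserved.
A, C, D → E is preserved.
E → A is preserved.
B → E is preserved.

C -> D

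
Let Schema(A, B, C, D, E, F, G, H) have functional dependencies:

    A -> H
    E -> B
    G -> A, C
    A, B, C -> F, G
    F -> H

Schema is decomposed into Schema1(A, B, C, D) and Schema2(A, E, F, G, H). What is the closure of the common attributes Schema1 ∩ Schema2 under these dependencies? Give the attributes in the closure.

A, H

Schema1 ∩ Schema2 = {A}.
A → H applies, adding H
Closure: {A, H}.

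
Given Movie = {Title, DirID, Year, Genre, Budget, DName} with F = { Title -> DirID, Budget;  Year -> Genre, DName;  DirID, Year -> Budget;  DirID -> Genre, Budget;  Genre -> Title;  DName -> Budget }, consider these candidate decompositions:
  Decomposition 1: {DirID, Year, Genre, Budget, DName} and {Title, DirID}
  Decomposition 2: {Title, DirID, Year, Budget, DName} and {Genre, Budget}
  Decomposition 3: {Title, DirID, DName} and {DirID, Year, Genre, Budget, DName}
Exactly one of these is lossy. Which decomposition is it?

Decomposition 2

Decomposition 1: common = {DirID}, closure = {Title, DirID, Genre, Budget} → lossless.
Decomposition 2: common = {Budget}, closure = {Budget} → lossy.
Decomposition 3: common = {DirID, DName}, closure = {Title, DirID, Genre, Budget, DName} → lossless.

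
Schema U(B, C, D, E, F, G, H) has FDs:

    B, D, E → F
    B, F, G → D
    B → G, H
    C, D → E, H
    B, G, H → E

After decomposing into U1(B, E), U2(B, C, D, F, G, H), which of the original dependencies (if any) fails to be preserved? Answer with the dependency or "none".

Check C, D → E, H: no single fragment contains all of {C, D, E, H}, and the restricted closure of {C, D} across the fragments never reaches {E, H}.
B, D, E → F is preserved.
B, F, G → D is preserved.
B → G, H is preserved.
B, G, H → E is preserved.

C, D → E, H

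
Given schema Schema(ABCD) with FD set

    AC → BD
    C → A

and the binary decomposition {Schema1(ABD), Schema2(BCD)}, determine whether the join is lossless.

Common attributes: Schema1 ∩ Schema2 = {BD}.
No dependency enlarges {BD}, so (BD)⁺ = {BD}.
The closure contains neither all of Schema1 = {ABD} nor all of Schema2 = {BCD}, so the common attributes are not a superkey of either fragment. The join is lossy.

No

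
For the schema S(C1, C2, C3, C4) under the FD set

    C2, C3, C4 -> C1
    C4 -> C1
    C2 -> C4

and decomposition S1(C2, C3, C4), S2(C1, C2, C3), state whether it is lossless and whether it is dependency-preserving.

Lossless test: (C2, C3)⁺ = {C1, C2, C3, C4}, which contains all of one fragment — lossless.
Dependency preservation: the restricted closure of {C4} across the fragments never reaches {C1}, so C4 → C1 cannot be enforced without a join — not preserved.

lossless but not dependency-preserving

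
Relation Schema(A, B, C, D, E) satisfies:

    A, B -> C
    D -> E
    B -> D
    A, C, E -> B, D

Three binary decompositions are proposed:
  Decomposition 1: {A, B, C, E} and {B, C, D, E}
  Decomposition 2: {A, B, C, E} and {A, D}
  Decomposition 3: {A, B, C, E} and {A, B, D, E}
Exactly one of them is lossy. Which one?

Decomposition 2

Decomposition 1: common = {B, C, E}, closure = {B, C, D, E} → lossless.
Decomposition 2: common = {A}, closure = {A} → lossy.
Decomposition 3: common = {A, B, E}, closure = {A, B, C, D, E} → lossless.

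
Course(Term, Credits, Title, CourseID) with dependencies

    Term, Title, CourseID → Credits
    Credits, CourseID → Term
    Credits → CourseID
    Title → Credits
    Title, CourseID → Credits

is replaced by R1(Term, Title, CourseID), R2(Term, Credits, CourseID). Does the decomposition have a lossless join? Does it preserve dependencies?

Lossless test: (Term, CourseID)⁺ = {Term, CourseID}, which is a superkey of neither fragment — lossy.
Dependency preservation: the restricted closure of {Term, Title, CourseID} across the fragments never reaches {Credits}, so Term, Title, CourseID → Credits cannot be enforced without a join — not preserved.

lossy and not dependency-preserving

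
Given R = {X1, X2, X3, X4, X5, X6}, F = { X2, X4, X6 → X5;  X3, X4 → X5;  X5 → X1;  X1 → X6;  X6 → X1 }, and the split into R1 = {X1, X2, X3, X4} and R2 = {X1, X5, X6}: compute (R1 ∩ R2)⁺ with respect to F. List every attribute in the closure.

R1 ∩ R2 = {X1}.
X1 → X6 applies, adding X6
Closure: {X1, X6}.

X1, X6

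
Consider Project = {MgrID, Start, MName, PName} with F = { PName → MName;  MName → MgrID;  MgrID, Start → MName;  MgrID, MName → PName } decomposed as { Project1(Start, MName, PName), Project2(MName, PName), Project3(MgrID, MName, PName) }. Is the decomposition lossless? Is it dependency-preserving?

lossless but not dependency-preserving

Lossless test (chase): Rows 1 and 2 agree on MName; apply MName→MgrID and equate their MgrID entries. Rows 1 and 3 agree on MName; apply MName→MgrID and equate their MgrID entries. Row 1 is now all distinguished symbols — the join is lossless.
Dependency preservation: the restricted closure of {MgrID, Start} across the fragments never reaches {MName}, so MgrID, Start → MName cannot be enforced without a join — not preserved.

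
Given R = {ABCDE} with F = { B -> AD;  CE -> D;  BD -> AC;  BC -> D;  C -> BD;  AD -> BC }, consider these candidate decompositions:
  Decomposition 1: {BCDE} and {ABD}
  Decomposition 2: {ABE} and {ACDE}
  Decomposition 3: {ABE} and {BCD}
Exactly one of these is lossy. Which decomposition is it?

Decomposition 2

Decomposition 1: common = {BD}, closure = {ABCD} → lossless.
Decomposition 2: common = {AE}, closure = {AE} → lossy.
Decomposition 3: common = {B}, closure = {ABCD} → lossless.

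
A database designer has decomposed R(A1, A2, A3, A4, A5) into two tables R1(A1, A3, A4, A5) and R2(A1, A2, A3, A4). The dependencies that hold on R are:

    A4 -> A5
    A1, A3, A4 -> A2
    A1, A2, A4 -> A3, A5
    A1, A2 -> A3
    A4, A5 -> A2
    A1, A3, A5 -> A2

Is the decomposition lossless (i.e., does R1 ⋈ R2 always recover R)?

Common attributes: R1 ∩ R2 = {A1, A3, A4}.
Closure of {A1, A3, A4}: A4 → A5 applies, adding A5; A1, A3, A4 → A2 applies, adding A2. So (A1, A3, A4)⁺ = {A1, A2, A3, A4, A5}.
This closure contains every attribute of R1, so R1 ∩ R2 → R1. The join is lossless.

Yes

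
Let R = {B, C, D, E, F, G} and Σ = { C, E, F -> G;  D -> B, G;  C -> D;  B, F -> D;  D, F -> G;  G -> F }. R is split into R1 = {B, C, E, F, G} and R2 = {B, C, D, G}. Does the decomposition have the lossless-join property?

Yes

Common attributes: R1 ∩ R2 = {B, C, G}.
Closure of {B, C, G}: C → D applies, adding D; G → F applies, adding F. So (B, C, G)⁺ = {B, C, D, F, G}.
This closure contains every attribute of R2, so R1 ∩ R2 → R2. The join is lossless.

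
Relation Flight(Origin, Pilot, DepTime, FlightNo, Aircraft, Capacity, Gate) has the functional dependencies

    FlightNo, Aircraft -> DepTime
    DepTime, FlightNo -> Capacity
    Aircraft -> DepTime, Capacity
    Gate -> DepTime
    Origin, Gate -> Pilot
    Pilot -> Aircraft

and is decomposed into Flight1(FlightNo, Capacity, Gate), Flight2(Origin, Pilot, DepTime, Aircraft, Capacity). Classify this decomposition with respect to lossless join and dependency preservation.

Lossless test: (Capacity)⁺ = {Capacity}, which is a superkey of neither fragment — lossy.
Dependency preservation: the restricted closure of {DepTime, FlightNo} across the fragments never reaches {Capacity}, so DepTime, FlightNo → Capacity cannot be enforced without a join — not preserved.

lossy and not dependency-preserving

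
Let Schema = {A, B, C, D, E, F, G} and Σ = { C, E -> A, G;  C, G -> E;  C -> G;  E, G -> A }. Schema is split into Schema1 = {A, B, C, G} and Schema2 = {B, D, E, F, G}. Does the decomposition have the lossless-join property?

Common attributes: Schema1 ∩ Schema2 = {B, G}.
No dependency enlarges {B, G}, so (B, G)⁺ = {B, G}.
The closure contains neither all of Schema1 = {A, B, C, G} nor all of Schema2 = {B, D, E, F, G}, so the common attributes are not a superkey of either fragment. The join is lossy.

No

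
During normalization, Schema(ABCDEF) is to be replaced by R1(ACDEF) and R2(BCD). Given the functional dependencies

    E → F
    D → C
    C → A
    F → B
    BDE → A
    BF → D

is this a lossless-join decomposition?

No

Common attributes: R1 ∩ R2 = {CD}.
Closure of {CD}: C → A applies, adding A. So (CD)⁺ = {ACD}.
The closure contains neither all of R1 = {ACDEF} nor all of R2 = {BCD}, so the common attributes are not a superkey of either fragment. The join is lossy.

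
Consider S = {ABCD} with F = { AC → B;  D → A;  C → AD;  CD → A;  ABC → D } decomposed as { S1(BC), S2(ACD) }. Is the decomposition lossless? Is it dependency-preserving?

lossless and dependency-preserving

Lossless test: (C)⁺ = {ABCD}, which contains all of one fragment — lossless.
Dependency preservation: AC → B; ABC → D are not contained in any single fragment, but the restricted closure of each left-hand side across the fragments still reaches the right-hand side; the remaining FDs each lie inside some fragment. All dependencies are preserved.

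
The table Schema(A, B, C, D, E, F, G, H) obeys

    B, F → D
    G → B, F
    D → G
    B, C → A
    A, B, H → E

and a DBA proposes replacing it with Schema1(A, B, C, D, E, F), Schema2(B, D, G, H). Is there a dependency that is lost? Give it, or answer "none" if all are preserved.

Check A, B, H → E: no single fragment contains all of {A, B, E, H}, and the restricted closure of {A, B, H} across the fragments never reaches {E}.
B, F → D is preserved.
G → B, F is preserved.
D → G is preserved.
B, C → A is preserved.

A, B, H → E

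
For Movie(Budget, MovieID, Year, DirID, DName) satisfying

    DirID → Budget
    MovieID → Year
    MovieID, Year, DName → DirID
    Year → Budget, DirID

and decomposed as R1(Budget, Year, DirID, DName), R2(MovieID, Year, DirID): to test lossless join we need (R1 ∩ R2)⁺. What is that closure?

R1 ∩ R2 = {Year, DirID}.
DirID → Budget applies, adding Budget
Closure: {Budget, Year, DirID}.

Budget, Year, DirID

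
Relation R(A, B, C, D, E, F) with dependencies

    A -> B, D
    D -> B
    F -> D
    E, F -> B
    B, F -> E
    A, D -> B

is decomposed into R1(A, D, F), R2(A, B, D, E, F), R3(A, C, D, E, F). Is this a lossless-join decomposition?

Chase test. Columns are A, B, C, D, E, F; row i has aⱼ where attribute j ∈ Ri, else bᵢⱼ.
Initial tableau (one row per fragment):
  row 1: a1 b12 b13 a4 b15 a6
  row 2: a1 a2 b23 a4 a5 a6
  row 3: a1 b32 a3 a4 a5 a6
Rows 1 and 2 agree on A; apply A→B, D and equate their B, D entries.
Rows 1 and 3 agree on A; apply A→B, D and equate their B, D entries.
Rows 1 and 2 agree on B, F; apply B, F→E and equate their E entries.
Row 3 is now all distinguished symbols — the join is lossless.

Yes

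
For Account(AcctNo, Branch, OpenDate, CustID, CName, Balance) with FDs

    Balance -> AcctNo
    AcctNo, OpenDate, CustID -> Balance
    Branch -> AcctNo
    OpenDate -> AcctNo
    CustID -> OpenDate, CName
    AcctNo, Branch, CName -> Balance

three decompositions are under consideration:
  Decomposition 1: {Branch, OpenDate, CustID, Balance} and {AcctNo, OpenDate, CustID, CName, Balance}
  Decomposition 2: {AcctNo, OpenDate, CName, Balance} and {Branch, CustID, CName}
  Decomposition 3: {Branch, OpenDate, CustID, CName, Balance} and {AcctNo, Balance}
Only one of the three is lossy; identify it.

Decomposition 1: common = {OpenDate, CustID, Balance}, closure = {AcctNo, OpenDate, CustID, CName, Balance} → lossless.
Decomposition 2: common = {CName}, closure = {CName} → lossy.
Decomposition 3: common = {Balance}, closure = {AcctNo, Balance} → lossless.

Decomposition 2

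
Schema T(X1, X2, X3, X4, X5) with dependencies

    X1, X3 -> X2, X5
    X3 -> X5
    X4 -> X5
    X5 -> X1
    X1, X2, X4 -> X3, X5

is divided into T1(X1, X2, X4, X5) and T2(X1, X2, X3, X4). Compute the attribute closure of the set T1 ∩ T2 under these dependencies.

T1 ∩ T2 = {X1, X2, X4}.
X4 → X5 applies, adding X5
X1, X2, X4 → X3, X5 applies, adding X3
Closure: {X1, X2, X3, X4, X5}.

X1, X2, X3, X4, X5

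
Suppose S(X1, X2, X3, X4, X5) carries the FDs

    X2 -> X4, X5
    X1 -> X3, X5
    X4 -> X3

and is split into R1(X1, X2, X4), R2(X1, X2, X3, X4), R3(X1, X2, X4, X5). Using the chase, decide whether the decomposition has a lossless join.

Chase test. Columns are X1, X2, X3, X4, X5; row i has aⱼ where attribute j ∈ Ri, else bᵢⱼ.
Initial tableau (one row per fragment):
  row 1: a1 a2 b13 a4 b15
  row 2: a1 a2 a3 a4 b25
  row 3: a1 a2 b33 a4 a5
Rows 1 and 2 agree on X2; apply X2→X4, X5 and equate their X4, X5 entries.
Rows 1 and 3 agree on X2; apply X2→X4, X5 and equate their X4, X5 entries.
Rows 1 and 2 agree on X1; apply X1→X3, X5 and equate their X3, X5 entries.
Rows 1 and 3 agree on X1; apply X1→X3, X5 and equate their X3, X5 entries.
Row 1 is now all distinguished symbols — the join is lossless.

Yes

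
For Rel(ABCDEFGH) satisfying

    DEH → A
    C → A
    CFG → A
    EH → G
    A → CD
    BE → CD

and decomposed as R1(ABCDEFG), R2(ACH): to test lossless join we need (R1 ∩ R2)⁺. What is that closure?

R1 ∩ R2 = {AC}.
A → CD applies, adding D
Closure: {ACD}.

ACD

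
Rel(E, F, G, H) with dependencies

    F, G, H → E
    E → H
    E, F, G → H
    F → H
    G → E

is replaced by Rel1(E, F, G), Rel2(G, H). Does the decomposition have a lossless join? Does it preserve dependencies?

lossless but not dependency-preserving

Lossless test: (G)⁺ = {E, G, H}, which contains all of one fragment — lossless.
Dependency preservation: the restricted closure of {E} across the fragments never reaches {H}, so E → H cannot be enforced without a join — not preserved.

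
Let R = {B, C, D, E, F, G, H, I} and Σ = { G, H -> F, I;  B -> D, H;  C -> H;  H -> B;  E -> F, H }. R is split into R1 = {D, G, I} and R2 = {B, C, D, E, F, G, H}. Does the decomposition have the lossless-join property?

No

Common attributes: R1 ∩ R2 = {D, G}.
No dependency enlarges {D, G}, so (D, G)⁺ = {D, G}.
The closure contains neither all of R1 = {D, G, I} nor all of R2 = {B, C, D, E, F, G, H}, so the common attributes are not a superkey of either fragment. The join is lossy.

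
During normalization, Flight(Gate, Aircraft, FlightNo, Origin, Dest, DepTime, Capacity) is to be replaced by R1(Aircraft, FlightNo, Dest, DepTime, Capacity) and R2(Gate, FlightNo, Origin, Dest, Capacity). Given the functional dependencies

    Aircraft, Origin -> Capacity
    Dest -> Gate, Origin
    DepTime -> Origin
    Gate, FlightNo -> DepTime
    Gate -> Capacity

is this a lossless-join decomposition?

Yes

Common attributes: R1 ∩ R2 = {FlightNo, Dest, Capacity}.
Closure of {FlightNo, Dest, Capacity}: Dest → Gate, Origin applies, adding Gate, Origin; Gate, FlightNo → DepTime applies, adding DepTime. So (FlightNo, Dest, Capacity)⁺ = {Gate, FlightNo, Origin, Dest, DepTime, Capacity}.
This closure contains every attribute of R2, so R1 ∩ R2 → R2. The join is lossless.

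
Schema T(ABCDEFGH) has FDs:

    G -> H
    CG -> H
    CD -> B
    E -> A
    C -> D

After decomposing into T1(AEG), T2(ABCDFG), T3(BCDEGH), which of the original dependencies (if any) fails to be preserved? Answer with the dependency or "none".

G → H lies within T3.
CG → H lies within T3.
CD → B lies within T2.
E → A lies within T1.
C → D lies within T2.
Every dependency is enforceable on the fragments, so the decomposition is dependency-preserving.

none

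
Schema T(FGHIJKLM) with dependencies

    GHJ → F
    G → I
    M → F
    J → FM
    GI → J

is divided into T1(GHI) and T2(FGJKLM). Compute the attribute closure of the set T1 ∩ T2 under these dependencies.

FGIJM

T1 ∩ T2 = {G}.
G → I applies, adding I
GI → J applies, adding J
J → FM applies, adding FM
Closure: {FGIJM}.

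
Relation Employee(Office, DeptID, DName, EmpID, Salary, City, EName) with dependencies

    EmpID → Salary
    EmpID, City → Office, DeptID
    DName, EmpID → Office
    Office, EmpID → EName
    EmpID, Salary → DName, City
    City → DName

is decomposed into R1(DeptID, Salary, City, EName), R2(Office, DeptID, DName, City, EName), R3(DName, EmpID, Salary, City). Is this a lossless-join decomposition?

No

Chase test. Columns are Office, DeptID, DName, EmpID, Salary, City, EName; row i has aⱼ where attribute j ∈ Ri, else bᵢⱼ.
Initial tableau (one row per fragment):
  row 1: b11 a2 b13 b14 a5 a6 a7
  row 2: a1 a2 a3 b24 b25 a6 a7
  row 3: b31 b32 a3 a4 a5 a6 b37
Rows 1 and 2 agree on City; apply City→DName and equate their DName entries.
No row becomes fully distinguished — the join is lossy.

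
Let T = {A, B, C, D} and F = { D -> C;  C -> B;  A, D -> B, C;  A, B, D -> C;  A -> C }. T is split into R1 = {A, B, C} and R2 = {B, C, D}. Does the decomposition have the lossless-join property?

No

Common attributes: R1 ∩ R2 = {B, C}.
No dependency enlarges {B, C}, so (B, C)⁺ = {B, C}.
The closure contains neither all of R1 = {A, B, C} nor all of R2 = {B, C, D}, so the common attributes are not a superkey of either fragment. The join is lossy.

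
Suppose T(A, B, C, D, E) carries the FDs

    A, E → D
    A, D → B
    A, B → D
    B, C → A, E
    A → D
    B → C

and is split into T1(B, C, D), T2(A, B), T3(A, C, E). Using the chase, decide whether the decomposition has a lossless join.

Chase test. Columns are A, B, C, D, E; row i has aⱼ where attribute j ∈ Ti, else bᵢⱼ.
Initial tableau (one row per fragment):
  row 1: b11 a2 a3 a4 b15
  row 2: a1 a2 b23 b24 b25
  row 3: a1 b32 a3 b34 a5
Rows 2 and 3 agree on A; apply A→D and equate their D entries.
Rows 1 and 2 agree on B; apply B→C and equate their C entries.
Rows 2 and 3 agree on A, D; apply A, D→B and equate their B entries.
Rows 1 and 2 agree on B, C; apply B, C→A, E and equate their A, E entries.
Rows 1 and 3 agree on B, C; apply B, C→A, E and equate their A, E entries.
Rows 1 and 2 agree on A; apply A→D and equate their D entries.
Row 1 is now all distinguished symbols — the join is lossless.

Yes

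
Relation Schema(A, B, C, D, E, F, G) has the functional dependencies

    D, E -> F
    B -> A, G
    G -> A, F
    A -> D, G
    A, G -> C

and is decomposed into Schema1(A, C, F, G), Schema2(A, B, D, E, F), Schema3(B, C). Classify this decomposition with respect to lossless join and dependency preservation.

Lossless test (chase): Rows 2 and 3 agree on B; apply B→A, G and equate their A, G entries. Rows 2 and 3 agree on G; apply G→A, F and equate their A, F entries. Rows 1 and 2 agree on A; apply A→D, G and equate their D, G entries. Rows 1 and 3 agree on A; apply A→D, G and equate their D, G entries. Rows 1 and 2 agree on A, G; apply A, G→C and equate their C entries. Row 2 is now all distinguished symbols — the join is lossless.
Dependency preservation: B → A, G; A → D, G are not contained in any single fragment, but the restricted closure of each left-hand side across the fragments still reaches the right-hand side; the remaining FDs each lie inside some fragment. All dependencies are preserved.

lossless and dependency-preserving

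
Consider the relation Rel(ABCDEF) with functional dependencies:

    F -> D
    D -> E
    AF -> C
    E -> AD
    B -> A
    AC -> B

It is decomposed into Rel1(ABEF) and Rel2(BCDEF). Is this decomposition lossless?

Yes

Common attributes: Rel1 ∩ Rel2 = {BEF}.
Closure of {BEF}: F → D applies, adding D; E → AD applies, adding A; AF → C applies, adding C. So (BEF)⁺ = {ABCDEF}.
This closure contains every attribute of Rel1, so Rel1 ∩ Rel2 → Rel1. The join is lossless.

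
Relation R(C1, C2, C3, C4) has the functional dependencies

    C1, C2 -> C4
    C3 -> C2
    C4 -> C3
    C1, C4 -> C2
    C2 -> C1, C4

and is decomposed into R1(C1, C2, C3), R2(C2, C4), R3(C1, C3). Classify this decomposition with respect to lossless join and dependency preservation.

Lossless test (chase): Rows 1 and 3 agree on C3; apply C3→C2 and equate their C2 entries. Rows 1 and 2 agree on C2; apply C2→C1, C4 and equate their C1, C4 entries. Rows 1 and 3 agree on C2; apply C2→C1, C4 and equate their C1, C4 entries. Rows 1 and 2 agree on C4; apply C4→C3 and equate their C3 entries. Row 1 is now all distinguished symbols — the join is lossless.
Dependency preservation: C1, C2 → C4; C4 → C3; C1, C4 → C2; C2 → C1, C4 are not contained in any single fragment, but the restricted closure of each left-hand side across the fragments still reaches the right-hand side; the remaining FDs each lie inside some fragment. All dependencies are preserved.

lossless and dependency-preserving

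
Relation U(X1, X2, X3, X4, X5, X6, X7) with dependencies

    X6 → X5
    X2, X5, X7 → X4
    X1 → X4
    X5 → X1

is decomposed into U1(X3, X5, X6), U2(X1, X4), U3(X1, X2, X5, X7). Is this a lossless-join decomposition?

No

Chase test. Columns are X1, X2, X3, X4, X5, X6, X7; row i has aⱼ where attribute j ∈ Ui, else bᵢⱼ.
Initial tableau (one row per fragment):
  row 1: b11 b12 a3 b14 a5 a6 b17
  row 2: a1 b22 b23 a4 b25 b26 b27
  row 3: a1 a2 b33 b34 a5 b36 a7
Rows 2 and 3 agree on X1; apply X1→X4 and equate their X4 entries.
Rows 1 and 3 agree on X5; apply X5→X1 and equate their X1 entries.
Rows 1 and 2 agree on X1; apply X1→X4 and equate their X4 entries.
No row becomes fully distinguished — the join is lossy.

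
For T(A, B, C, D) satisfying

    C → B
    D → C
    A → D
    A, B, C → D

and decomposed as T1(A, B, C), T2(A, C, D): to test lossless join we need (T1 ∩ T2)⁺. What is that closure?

A, B, C, D

T1 ∩ T2 = {A, C}.
C → B applies, adding B
A → D applies, adding D
Closure: {A, B, C, D}.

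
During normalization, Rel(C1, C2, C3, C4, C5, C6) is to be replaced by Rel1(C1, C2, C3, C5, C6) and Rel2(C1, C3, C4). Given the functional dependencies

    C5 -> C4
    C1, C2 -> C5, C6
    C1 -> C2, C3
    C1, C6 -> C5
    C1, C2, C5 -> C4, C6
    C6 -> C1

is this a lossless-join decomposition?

Yes

Common attributes: Rel1 ∩ Rel2 = {C1, C3}.
Closure of {C1, C3}: C1 → C2, C3 applies, adding C2; C1, C2 → C5, C6 applies, adding C5, C6; C1, C2, C5 → C4, C6 applies, adding C4. So (C1, C3)⁺ = {C1, C2, C3, C4, C5, C6}.
This closure contains every attribute of Rel1, so Rel1 ∩ Rel2 → Rel1. The join is lossless.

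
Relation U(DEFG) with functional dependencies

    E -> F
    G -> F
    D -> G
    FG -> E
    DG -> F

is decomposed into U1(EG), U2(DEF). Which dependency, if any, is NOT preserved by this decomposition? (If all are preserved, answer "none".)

Check D → G: no single fragment contains all of {DG}, and the restricted closure of {D} across the fragments never reaches {G}.
E → F is preserved.
G → F is preserved.
FG → E is preserved.
DG → F is preserved.

D -> G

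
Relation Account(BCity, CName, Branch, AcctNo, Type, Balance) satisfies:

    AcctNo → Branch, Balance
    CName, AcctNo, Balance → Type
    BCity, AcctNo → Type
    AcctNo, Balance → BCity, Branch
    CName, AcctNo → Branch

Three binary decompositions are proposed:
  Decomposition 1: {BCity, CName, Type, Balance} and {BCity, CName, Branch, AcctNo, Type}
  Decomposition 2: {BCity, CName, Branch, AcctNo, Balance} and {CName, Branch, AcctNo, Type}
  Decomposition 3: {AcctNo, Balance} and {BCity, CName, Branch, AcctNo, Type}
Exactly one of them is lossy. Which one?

Decomposition 1: common = {BCity, CName, Type}, closure = {BCity, CName, Type} → lossy.
Decomposition 2: common = {CName, Branch, AcctNo}, closure = {BCity, CName, Branch, AcctNo, Type, Balance} → lossless.
Decomposition 3: common = {AcctNo}, closure = {BCity, Branch, AcctNo, Type, Balance} → lossless.

Decomposition 1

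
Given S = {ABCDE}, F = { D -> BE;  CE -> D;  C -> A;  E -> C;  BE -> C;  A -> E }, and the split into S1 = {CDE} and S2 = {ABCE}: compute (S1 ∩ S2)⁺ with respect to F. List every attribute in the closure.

ABCDE

S1 ∩ S2 = {CE}.
CE → D applies, adding D
C → A applies, adding A
D → BE applies, adding B
Closure: {ABCDE}.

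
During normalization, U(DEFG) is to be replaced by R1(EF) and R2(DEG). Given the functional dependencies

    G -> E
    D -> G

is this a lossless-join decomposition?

No

Common attributes: R1 ∩ R2 = {E}.
No dependency enlarges {E}, so (E)⁺ = {E}.
The closure contains neither all of R1 = {EF} nor all of R2 = {DEG}, so the common attributes are not a superkey of either fragment. The join is lossy.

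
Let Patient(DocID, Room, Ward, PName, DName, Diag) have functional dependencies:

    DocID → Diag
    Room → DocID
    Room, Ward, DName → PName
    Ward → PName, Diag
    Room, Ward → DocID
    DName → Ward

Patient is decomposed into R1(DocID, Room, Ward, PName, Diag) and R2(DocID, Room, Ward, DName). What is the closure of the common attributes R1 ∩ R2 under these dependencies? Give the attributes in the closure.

R1 ∩ R2 = {DocID, Room, Ward}.
DocID → Diag applies, adding Diag
Ward → PName, Diag applies, adding PName
Closure: {DocID, Room, Ward, PName, Diag}.

DocID, Room, Ward, PName, Diag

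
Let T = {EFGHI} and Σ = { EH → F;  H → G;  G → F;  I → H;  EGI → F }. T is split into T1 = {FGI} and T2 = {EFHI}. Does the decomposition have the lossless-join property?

Yes

Common attributes: T1 ∩ T2 = {FI}.
Closure of {FI}: I → H applies, adding H; H → G applies, adding G. So (FI)⁺ = {FGHI}.
This closure contains every attribute of T1, so T1 ∩ T2 → T1. The join is lossless.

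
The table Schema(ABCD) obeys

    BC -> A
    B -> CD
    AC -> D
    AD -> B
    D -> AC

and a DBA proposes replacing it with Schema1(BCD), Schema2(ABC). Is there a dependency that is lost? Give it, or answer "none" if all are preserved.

BC → A lies within Schema2.
B → CD lies within Schema1.
AC → D: restricted closure across fragments reaches D.
AD → B: restricted closure across fragments reaches B.
D → AC: restricted closure across fragments reaches AC.
Every dependency is enforceable on the fragments, so the decomposition is dependency-preserving.

none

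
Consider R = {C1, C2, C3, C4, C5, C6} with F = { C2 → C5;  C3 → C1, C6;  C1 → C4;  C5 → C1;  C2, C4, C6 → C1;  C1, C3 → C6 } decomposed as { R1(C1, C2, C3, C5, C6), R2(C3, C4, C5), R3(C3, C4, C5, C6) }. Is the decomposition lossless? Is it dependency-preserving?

lossless but not dependency-preserving

Lossless test (chase): Rows 1 and 2 agree on C3; apply C3→C1, C6 and equate their C1, C6 entries. Rows 1 and 3 agree on C3; apply C3→C1, C6 and equate their C1, C6 entries. Rows 1 and 2 agree on C1; apply C1→C4 and equate their C4 entries. Row 1 is now all distinguished symbols — the join is lossless.
Dependency preservation: the restricted closure of {C1} across the fragments never reaches {C4}, so C1 → C4 cannot be enforced without a join — not preserved.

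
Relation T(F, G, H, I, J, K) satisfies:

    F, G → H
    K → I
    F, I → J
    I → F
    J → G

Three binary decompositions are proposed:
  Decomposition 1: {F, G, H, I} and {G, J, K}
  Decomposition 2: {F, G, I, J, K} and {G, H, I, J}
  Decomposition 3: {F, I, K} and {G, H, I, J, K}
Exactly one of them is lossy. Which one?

Decomposition 1: common = {G}, closure = {G} → lossy.
Decomposition 2: common = {G, I, J}, closure = {F, G, H, I, J} → lossless.
Decomposition 3: common = {I, K}, closure = {F, G, H, I, J, K} → lossless.

Decomposition 1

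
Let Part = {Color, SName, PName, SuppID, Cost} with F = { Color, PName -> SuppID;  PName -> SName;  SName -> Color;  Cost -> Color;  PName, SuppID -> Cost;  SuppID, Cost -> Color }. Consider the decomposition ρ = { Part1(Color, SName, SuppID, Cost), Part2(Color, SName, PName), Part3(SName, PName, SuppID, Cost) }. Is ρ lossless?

Chase test. Columns are Color, SName, PName, SuppID, Cost; row i has aⱼ where attribute j ∈ Parti, else bᵢⱼ.
Initial tableau (one row per fragment):
  row 1: a1 a2 b13 a4 a5
  row 2: a1 a2 a3 b24 b25
  row 3: b31 a2 a3 a4 a5
Rows 1 and 3 agree on SName; apply SName→Color and equate their Color entries.
Rows 2 and 3 agree on Color, PName; apply Color, PName→SuppID and equate their SuppID entries.
Rows 2 and 3 agree on PName, SuppID; apply PName, SuppID→Cost and equate their Cost entries.
Row 2 is now all distinguished symbols — the join is lossless.

Yes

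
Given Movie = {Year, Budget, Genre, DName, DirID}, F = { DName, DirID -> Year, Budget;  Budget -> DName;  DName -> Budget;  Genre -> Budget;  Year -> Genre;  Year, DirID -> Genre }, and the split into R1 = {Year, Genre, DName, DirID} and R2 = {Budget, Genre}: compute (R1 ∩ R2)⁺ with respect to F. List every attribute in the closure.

Budget, Genre, DName

R1 ∩ R2 = {Genre}.
Genre → Budget applies, adding Budget
Budget → DName applies, adding DName
Closure: {Budget, Genre, DName}.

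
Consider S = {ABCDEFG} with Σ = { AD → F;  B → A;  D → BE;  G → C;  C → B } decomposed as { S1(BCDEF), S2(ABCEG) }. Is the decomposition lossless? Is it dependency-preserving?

lossy but dependency-preserving

Lossless test: (BCE)⁺ = {ABCE}, which is a superkey of neither fragment — lossy.
Dependency preservation: AD → F is not contained in any single fragment, but the restricted closure of its left-hand side across the fragments still reaches the right-hand side; the remaining FDs each lie inside some fragment. All dependencies are preserved.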